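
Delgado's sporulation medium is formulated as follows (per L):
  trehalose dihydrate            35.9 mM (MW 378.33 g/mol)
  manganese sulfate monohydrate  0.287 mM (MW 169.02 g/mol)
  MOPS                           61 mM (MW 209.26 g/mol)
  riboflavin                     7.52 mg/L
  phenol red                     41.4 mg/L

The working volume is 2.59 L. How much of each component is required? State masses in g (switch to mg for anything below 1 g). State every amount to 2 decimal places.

Working volume: 2.59 L.
trehalose dihydrate: 35.9 mmol/L × 378.33 g/mol × 2.59 L ÷ 1000 = 35.18 g
manganese sulfate monohydrate: 0.287 mmol/L × 169.02 mg/mmol × 2.59 L = 125.64 mg
MOPS: 61 mmol/L × 209.26 g/mol × 2.59 L ÷ 1000 = 33.06 g
riboflavin: 7.52 mg/L × 2.59 L = 19.48 mg
phenol red: 41.4 mg/L × 2.59 L = 107.23 mg

trehalose dihydrate 35.18 g; manganese sulfate monohydrate 125.64 mg; MOPS 33.06 g; riboflavin 19.48 mg; phenol red 107.23 mg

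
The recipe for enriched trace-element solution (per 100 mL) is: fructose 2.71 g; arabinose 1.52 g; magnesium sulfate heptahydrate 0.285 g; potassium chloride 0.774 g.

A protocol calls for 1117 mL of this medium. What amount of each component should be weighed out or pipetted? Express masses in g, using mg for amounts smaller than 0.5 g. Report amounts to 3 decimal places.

Scale factor = 1117 mL / 100 mL = 11.17.
fructose: 2.71 g × (1117 mL / 100 mL) = 30.271 g
arabinose: 1.52 g × (1117 mL / 100 mL) = 16.978 g
magnesium sulfate heptahydrate: 0.285 g × (1117 mL / 100 mL) = 3.183 g
potassium chloride: 0.774 g × (1117 mL / 100 mL) = 8.646 g

fructose 30.271 g; arabinose 16.978 g; magnesium sulfate heptahydrate 3.183 g; potassium chloride 8.646 g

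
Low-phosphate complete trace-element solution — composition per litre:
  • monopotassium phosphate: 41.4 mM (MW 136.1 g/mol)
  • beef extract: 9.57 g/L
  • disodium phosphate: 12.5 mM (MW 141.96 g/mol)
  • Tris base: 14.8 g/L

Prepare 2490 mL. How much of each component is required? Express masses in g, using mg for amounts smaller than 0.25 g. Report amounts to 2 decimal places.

Target volume = 2490 mL = 2.49 L.
monopotassium phosphate: 41.4 mmol/L × 136.1 g/mol × 2.49 L ÷ 1000 = 14.03 g
beef extract: 9.57 g/L × 2.49 L = 23.83 g
disodium phosphate: 12.5 mmol/L × 141.96 g/mol × 2.49 L ÷ 1000 = 4.42 g
Tris base: 14.8 g/L × 2.49 L = 36.85 g

monopotassium phosphate 14.03 g; beef extract 23.83 g; disodium phosphate 4.42 g; Tris base 36.85 g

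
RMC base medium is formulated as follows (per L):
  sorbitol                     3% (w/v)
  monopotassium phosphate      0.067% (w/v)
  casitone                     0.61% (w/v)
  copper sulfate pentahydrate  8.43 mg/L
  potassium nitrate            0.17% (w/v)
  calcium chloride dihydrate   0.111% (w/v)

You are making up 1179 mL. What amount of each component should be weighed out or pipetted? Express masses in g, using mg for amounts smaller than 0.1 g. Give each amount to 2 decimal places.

Scale factor relative to 1 L: 1.179.
sorbitol: 3 g per 100 mL × 1179 mL ÷ 100 = 35.37 g
monopotassium phosphate: 0.067% w/v = 0.67 g/L → 0.67 × 1.179 L = 0.79 g
casitone: 0.61 g per 100 mL × 1179 mL ÷ 100 = 7.19 g
copper sulfate pentahydrate: 8.43 mg/L × 1.179 L = 9.94 mg
potassium nitrate: 0.17% w/v = 1.7 g/L → 1.7 × 1.179 L = 2.00 g
calcium chloride dihydrate: 0.111% w/v = 1.11 g/L → 1.11 × 1.179 L = 1.31 g

sorbitol 35.37 g; monopotassium phosphate 0.79 g; casitone 7.19 g; copper sulfate pentahydrate 9.94 mg; potassium nitrate 2.00 g; calcium chloride dihydrate 1.31 g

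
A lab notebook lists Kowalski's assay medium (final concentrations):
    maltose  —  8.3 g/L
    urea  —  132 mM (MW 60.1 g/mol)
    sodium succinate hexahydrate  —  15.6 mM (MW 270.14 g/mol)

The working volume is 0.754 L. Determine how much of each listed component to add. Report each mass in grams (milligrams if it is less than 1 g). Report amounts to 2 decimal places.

Scale factor relative to 1 L: 0.754.
maltose: 8.3 g/L × 0.754 L = 6.26 g
urea: 132 mmol/L × 60.1 g/mol × 0.754 L ÷ 1000 = 5.98 g
sodium succinate hexahydrate: 15.6 mmol/L × 270.14 g/mol × 0.754 L ÷ 1000 = 3.18 g

maltose 6.26 g; urea 5.98 g; sodium succinate hexahydrate 3.18 g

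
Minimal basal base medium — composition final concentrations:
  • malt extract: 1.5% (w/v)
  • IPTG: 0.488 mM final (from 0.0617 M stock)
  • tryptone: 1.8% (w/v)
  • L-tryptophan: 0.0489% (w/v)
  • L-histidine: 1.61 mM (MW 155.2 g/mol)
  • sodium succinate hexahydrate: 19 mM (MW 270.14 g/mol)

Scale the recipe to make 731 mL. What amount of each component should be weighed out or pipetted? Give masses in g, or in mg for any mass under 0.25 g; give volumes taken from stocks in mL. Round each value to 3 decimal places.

Target volume = 731 mL = 0.731 L.
malt extract: 1.5 g per 100 mL × 731 mL ÷ 100 = 10.965 g
IPTG: C1V1 = C2V2 → 0.488 mM × 731 mL ÷ 61.7 mM = 5.782 mL
tryptone: 1.8% w/v = 18 g/L → 18 × 0.731 L = 13.158 g
L-tryptophan: 0.0489% w/v = 0.489 g/L → 0.489 × 0.731 L = 0.357 g
L-histidine: 1.61 mmol/L × 155.2 mg/mmol × 0.731 L = 182.656 mg
sodium succinate hexahydrate: 19 mmol/L × 270.14 g/mol × 0.731 L ÷ 1000 = 3.752 g

malt extract 10.965 g; IPTG 5.782 mL; tryptone 13.158 g; L-tryptophan 0.357 g; L-histidine 182.656 mg; sodium succinate hexahydrate 3.752 g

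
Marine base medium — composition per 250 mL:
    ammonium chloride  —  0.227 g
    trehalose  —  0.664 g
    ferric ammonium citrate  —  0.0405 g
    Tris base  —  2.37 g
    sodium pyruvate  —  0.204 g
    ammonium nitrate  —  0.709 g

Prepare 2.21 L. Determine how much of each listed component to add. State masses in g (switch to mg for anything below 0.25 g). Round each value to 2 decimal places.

Ratio of target to recipe volume: 2210 / 250 = 8.84.
ammonium chloride: 0.227 g × (2210 mL / 250 mL) = 2.01 g
trehalose: 0.664 g × (2210 mL / 250 mL) = 5.87 g
ferric ammonium citrate: 0.0405 g × (2210 mL / 250 mL) = 0.36 g
Tris base: 2.37 g × (2210 mL / 250 mL) = 20.95 g
sodium pyruvate: 0.204 g × (2210 mL / 250 mL) = 1.80 g
ammonium nitrate: 0.709 g × (2210 mL / 250 mL) = 6.27 g

ammonium chloride 2.01 g; trehalose 5.87 g; ferric ammonium citrate 0.36 g; Tris base 20.95 g; sodium pyruvate 1.80 g; ammonium nitrate 6.27 g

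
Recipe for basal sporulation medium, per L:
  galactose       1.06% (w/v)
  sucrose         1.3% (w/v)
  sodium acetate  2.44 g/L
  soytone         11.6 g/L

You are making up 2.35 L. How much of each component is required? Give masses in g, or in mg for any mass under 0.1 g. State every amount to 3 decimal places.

galactose 24.910 g; sucrose 30.550 g; sodium acetate 5.734 g; soytone 27.260 g

Working volume: 2.35 L.
galactose: 1.06 g per 100 mL × 2350 mL ÷ 100 = 24.910 g
sucrose: 1.3 g per 100 mL × 2350 mL ÷ 100 = 30.550 g
sodium acetate: 2.44 g/L × 2.35 L = 5.734 g
soytone: 11.6 g/L × 2.35 L = 27.260 g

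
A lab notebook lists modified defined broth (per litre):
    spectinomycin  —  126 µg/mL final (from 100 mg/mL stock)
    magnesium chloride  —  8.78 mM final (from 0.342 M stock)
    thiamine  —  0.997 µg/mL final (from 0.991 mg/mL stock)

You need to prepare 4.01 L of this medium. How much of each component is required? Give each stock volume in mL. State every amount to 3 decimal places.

Scale factor relative to 1 L: 4.01.
spectinomycin: C1V1 = C2V2 → 126 µg/mL × 4010 mL ÷ 100000 µg/mL = 5.053 mL
magnesium chloride: C1V1 = C2V2 → 8.78 mM × 4010 mL ÷ 342 mM = 102.947 mL
thiamine: C1V1 = C2V2 → 0.997 µg/mL × 4010 mL ÷ 991 µg/mL = 4.034 mL

spectinomycin 5.053 mL; magnesium chloride 102.947 mL; thiamine 4.034 mL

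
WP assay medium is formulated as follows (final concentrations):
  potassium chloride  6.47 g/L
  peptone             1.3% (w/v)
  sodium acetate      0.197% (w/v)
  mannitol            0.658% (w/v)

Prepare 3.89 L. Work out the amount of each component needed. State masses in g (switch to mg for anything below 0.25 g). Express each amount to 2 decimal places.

Scale factor relative to 1 L: 3.89.
potassium chloride: 6.47 g/L × 3.89 L = 25.17 g
peptone: 1.3% w/v = 13 g/L → 13 × 3.89 L = 50.57 g
sodium acetate: 0.197% w/v = 1.97 g/L → 1.97 × 3.89 L = 7.66 g
mannitol: 0.658% w/v = 6.58 g/L → 6.58 × 3.89 L = 25.60 g

potassium chloride 25.17 g; peptone 50.57 g; sodium acetate 7.66 g; mannitol 25.60 g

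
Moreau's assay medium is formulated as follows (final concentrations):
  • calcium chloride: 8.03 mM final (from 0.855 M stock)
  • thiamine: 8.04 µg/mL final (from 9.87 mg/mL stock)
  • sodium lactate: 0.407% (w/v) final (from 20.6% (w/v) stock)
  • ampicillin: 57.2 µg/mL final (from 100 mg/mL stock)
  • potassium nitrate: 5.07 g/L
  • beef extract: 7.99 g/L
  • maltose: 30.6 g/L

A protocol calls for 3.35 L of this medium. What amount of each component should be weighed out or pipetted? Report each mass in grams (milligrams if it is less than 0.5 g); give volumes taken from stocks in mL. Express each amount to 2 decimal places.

Working volume: 3.35 L.
calcium chloride: dilute stock: 8.03 mM × 3350 mL ÷ 855 mM = 31.46 mL
thiamine: dilute stock: 8.04 µg/mL × 3350 mL ÷ 9870 µg/mL = 2.73 mL
sodium lactate: V = C2·V2/C1 = 0.407% ÷ 20.6% × 3350 mL = 66.19 mL
ampicillin: V = C2·V2/C1 = 57.2 µg/mL × 3350 mL ÷ 100000 µg/mL = 1.92 mL
potassium nitrate: 5.07 g/L × 3.35 L = 16.98 g
beef extract: 7.99 g/L × 3.35 L = 26.77 g
maltose: 30.6 g/L × 3.35 L = 102.51 g

calcium chloride 31.46 mL; thiamine 2.73 mL; sodium lactate 66.19 mL; ampicillin 1.92 mL; potassium nitrate 16.98 g; beef extract 26.77 g; maltose 102.51 g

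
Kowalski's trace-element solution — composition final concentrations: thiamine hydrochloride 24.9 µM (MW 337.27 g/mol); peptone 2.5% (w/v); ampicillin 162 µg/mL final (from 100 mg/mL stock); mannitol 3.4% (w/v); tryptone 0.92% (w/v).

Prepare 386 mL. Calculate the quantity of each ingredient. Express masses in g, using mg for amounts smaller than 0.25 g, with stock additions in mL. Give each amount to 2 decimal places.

thiamine hydrochloride 3.24 mg; peptone 9.65 g; ampicillin 0.63 mL; mannitol 13.12 g; tryptone 3.55 g

Target volume = 386 mL = 0.386 L.
thiamine hydrochloride: 24.9 µmol/L × 337.27 g/mol × 0.386 L ÷ 1000 = 3.24 mg
peptone: 2.5 g per 100 mL × 386 mL ÷ 100 = 9.65 g
ampicillin: dilute stock: 162 µg/mL × 386 mL ÷ 100000 µg/mL = 0.63 mL
mannitol: 3.4 g per 100 mL × 386 mL ÷ 100 = 13.12 g
tryptone: 0.92 g per 100 mL × 386 mL ÷ 100 = 3.55 g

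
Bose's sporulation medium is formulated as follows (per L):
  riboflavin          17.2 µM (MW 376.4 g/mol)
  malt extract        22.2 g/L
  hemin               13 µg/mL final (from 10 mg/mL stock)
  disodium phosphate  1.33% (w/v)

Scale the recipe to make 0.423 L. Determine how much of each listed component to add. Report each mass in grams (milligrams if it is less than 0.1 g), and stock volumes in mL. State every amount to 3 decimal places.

Scale factor relative to 1 L: 0.423.
riboflavin: 17.2 µmol/L × 376.4 g/mol × 0.423 L ÷ 1000 = 2.739 mg
malt extract: 22.2 g/L × 0.423 L = 9.391 g
hemin: C1V1 = C2V2 → 13 µg/mL × 423 mL ÷ 10000 µg/mL = 0.550 mL
disodium phosphate: 1.33 g per 100 mL × 423 mL ÷ 100 = 5.626 g

riboflavin 2.739 mg; malt extract 9.391 g; hemin 0.550 mL; disodium phosphate 5.626 g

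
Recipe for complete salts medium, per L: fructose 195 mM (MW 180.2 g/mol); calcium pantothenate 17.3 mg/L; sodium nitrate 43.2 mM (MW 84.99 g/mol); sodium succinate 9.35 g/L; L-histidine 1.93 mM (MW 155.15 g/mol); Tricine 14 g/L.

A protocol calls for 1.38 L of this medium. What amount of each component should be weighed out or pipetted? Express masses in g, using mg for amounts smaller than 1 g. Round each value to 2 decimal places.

fructose 48.49 g; calcium pantothenate 23.87 mg; sodium nitrate 5.07 g; sodium succinate 12.90 g; L-histidine 413.23 mg; Tricine 19.32 g

Scale factor relative to 1 L: 1.38.
fructose: 195 mmol/L × 180.2 g/mol × 1.38 L ÷ 1000 = 48.49 g
calcium pantothenate: 17.3 mg/L × 1.38 L = 23.87 mg
sodium nitrate: 43.2 mmol/L × 84.99 g/mol × 1.38 L ÷ 1000 = 5.07 g
sodium succinate: 9.35 g/L × 1.38 L = 12.90 g
L-histidine: 1.93 mmol/L × 155.15 mg/mmol × 1.38 L = 413.23 mg
Tricine: 14 g/L × 1.38 L = 19.32 g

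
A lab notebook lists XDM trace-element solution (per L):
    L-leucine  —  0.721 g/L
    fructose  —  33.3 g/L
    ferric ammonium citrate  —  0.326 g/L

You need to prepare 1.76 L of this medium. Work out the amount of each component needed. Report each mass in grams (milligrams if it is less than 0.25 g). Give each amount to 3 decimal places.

L-leucine 1.269 g; fructose 58.608 g; ferric ammonium citrate 0.574 g

Scale factor relative to 1 L: 1.76.
L-leucine: 0.721 g/L × 1.76 L = 1.269 g
fructose: 33.3 g/L × 1.76 L = 58.608 g
ferric ammonium citrate: 0.326 g/L × 1.76 L = 0.574 g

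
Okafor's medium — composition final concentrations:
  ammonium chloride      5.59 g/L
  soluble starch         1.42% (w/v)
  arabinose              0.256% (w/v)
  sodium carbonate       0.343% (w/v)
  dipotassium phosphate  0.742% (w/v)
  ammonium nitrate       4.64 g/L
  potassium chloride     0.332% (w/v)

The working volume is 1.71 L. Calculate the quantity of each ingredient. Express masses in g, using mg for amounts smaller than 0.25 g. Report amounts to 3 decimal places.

ammonium chloride 9.559 g; soluble starch 24.282 g; arabinose 4.378 g; sodium carbonate 5.865 g; dipotassium phosphate 12.688 g; ammonium nitrate 7.934 g; potassium chloride 5.677 g

Scale factor relative to 1 L: 1.71.
ammonium chloride: 5.59 g/L × 1.71 L = 9.559 g
soluble starch: 1.42% w/v = 14.2 g/L → 14.2 × 1.71 L = 24.282 g
arabinose: 0.256 g per 100 mL × 1710 mL ÷ 100 = 4.378 g
sodium carbonate: 0.343 g per 100 mL × 1710 mL ÷ 100 = 5.865 g
dipotassium phosphate: 0.742 g per 100 mL × 1710 mL ÷ 100 = 12.688 g
ammonium nitrate: 4.64 g/L × 1.71 L = 7.934 g
potassium chloride: 0.332% w/v = 3.32 g/L → 3.32 × 1.71 L = 5.677 g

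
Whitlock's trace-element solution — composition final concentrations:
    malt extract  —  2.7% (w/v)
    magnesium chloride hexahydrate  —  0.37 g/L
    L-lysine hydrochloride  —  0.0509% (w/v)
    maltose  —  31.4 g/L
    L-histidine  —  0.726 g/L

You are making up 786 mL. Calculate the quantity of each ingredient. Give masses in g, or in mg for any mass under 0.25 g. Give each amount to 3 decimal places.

malt extract 21.222 g; magnesium chloride hexahydrate 0.291 g; L-lysine hydrochloride 0.400 g; maltose 24.680 g; L-histidine 0.571 g

Target volume = 786 mL = 0.786 L.
malt extract: 2.7 g per 100 mL × 786 mL ÷ 100 = 21.222 g
magnesium chloride hexahydrate: 0.37 g/L × 0.786 L = 0.291 g
L-lysine hydrochloride: 0.0509% w/v = 0.509 g/L → 0.509 × 0.786 L = 0.400 g
maltose: 31.4 g/L × 0.786 L = 24.680 g
L-histidine: 0.726 g/L × 0.786 L = 0.571 g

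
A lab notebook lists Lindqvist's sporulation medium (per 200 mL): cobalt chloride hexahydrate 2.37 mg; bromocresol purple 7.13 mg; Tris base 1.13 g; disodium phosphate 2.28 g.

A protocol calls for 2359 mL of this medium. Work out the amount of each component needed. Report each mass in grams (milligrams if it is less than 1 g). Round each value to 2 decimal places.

cobalt chloride hexahydrate 27.95 mg; bromocresol purple 84.10 mg; Tris base 13.33 g; disodium phosphate 26.89 g

Ratio of target to recipe volume: 2359 / 200 = 11.795.
cobalt chloride hexahydrate: 2.37 mg × (2359 mL / 200 mL) = 27.95 mg
bromocresol purple: 7.13 mg × (2359 mL / 200 mL) = 84.10 mg
Tris base: 1.13 g × (2359 mL / 200 mL) = 13.33 g
disodium phosphate: 2.28 g × (2359 mL / 200 mL) = 26.89 g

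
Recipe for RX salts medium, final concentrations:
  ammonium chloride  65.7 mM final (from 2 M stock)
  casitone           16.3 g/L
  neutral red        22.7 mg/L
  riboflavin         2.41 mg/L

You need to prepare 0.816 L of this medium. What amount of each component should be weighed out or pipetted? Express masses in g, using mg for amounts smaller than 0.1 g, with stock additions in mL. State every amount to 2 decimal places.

Working volume: 0.816 L.
ammonium chloride: V = C2·V2/C1 = 65.7 mM × 816 mL ÷ 2000 mM = 26.81 mL
casitone: 16.3 g/L × 0.816 L = 13.30 g
neutral red: 22.7 mg/L × 0.816 L = 18.52 mg
riboflavin: 2.41 mg/L × 0.816 L = 1.97 mg

ammonium chloride 26.81 mL; casitone 13.30 g; neutral red 18.52 mg; riboflavin 1.97 mg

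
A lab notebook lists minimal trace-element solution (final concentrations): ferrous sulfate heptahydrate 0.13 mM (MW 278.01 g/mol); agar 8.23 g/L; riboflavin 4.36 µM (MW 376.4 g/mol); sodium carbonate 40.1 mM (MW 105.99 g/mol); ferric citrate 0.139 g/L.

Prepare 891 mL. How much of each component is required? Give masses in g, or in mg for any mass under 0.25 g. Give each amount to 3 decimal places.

Target volume = 891 mL = 0.891 L.
ferrous sulfate heptahydrate: 0.13 mmol/L × 278.01 mg/mmol × 0.891 L = 32.202 mg
agar: 8.23 g/L × 0.891 L = 7.333 g
riboflavin: 4.36 µmol/L × 376.4 g/mol × 0.891 L ÷ 1000 = 1.462 mg
sodium carbonate: 40.1 mmol/L × 105.99 g/mol × 0.891 L ÷ 1000 = 3.787 g
ferric citrate: 0.139 g/L × 0.891 L = 0.123849 g = 123.849 mg

ferrous sulfate heptahydrate 32.202 mg; agar 7.333 g; riboflavin 1.462 mg; sodium carbonate 3.787 g; ferric citrate 123.849 mg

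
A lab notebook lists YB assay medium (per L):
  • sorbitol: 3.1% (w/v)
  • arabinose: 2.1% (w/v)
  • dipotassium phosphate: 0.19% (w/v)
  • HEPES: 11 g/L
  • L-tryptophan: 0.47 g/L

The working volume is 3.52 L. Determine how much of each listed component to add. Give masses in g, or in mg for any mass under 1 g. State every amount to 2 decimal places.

sorbitol 109.12 g; arabinose 73.92 g; dipotassium phosphate 6.69 g; HEPES 38.72 g; L-tryptophan 1.65 g

Working volume: 3.52 L.
sorbitol: 3.1 g per 100 mL × 3520 mL ÷ 100 = 109.12 g
arabinose: 2.1% w/v = 21 g/L → 21 × 3.52 L = 73.92 g
dipotassium phosphate: 0.19% w/v = 1.9 g/L → 1.9 × 3.52 L = 6.69 g
HEPES: 11 g/L × 3.52 L = 38.72 g
L-tryptophan: 0.47 g/L × 3.52 L = 1.65 g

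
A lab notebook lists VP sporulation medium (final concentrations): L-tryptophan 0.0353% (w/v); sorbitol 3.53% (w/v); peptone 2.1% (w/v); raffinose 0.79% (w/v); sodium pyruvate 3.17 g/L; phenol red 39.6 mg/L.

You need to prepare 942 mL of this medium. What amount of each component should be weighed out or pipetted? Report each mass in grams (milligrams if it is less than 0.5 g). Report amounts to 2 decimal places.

Target volume = 942 mL = 0.942 L.
L-tryptophan: 0.0353 g per 100 mL × 942 mL ÷ 100 = 0.332526 g = 332.53 mg
sorbitol: 3.53 g per 100 mL × 942 mL ÷ 100 = 33.25 g
peptone: 2.1% w/v = 21 g/L → 21 × 0.942 L = 19.78 g
raffinose: 0.79 g per 100 mL × 942 mL ÷ 100 = 7.44 g
sodium pyruvate: 3.17 g/L × 0.942 L = 2.99 g
phenol red: 39.6 mg/L × 0.942 L = 37.30 mg

L-tryptophan 332.53 mg; sorbitol 33.25 g; peptone 19.78 g; raffinose 7.44 g; sodium pyruvate 2.99 g; phenol red 37.30 mg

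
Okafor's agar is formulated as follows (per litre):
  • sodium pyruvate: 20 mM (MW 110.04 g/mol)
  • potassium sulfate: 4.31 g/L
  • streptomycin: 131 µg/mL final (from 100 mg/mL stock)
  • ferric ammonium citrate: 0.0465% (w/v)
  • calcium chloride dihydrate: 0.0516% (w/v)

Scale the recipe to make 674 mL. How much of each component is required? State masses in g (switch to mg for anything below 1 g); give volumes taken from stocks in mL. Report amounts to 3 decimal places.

Working volume: 674 mL = 0.674 L.
sodium pyruvate: 20 mmol/L × 110.04 g/mol × 0.674 L ÷ 1000 = 1.483 g
potassium sulfate: 4.31 g/L × 0.674 L = 2.905 g
streptomycin: C1V1 = C2V2 → 131 µg/mL × 674 mL ÷ 100000 µg/mL = 0.883 mL
ferric ammonium citrate: 0.0465 g per 100 mL × 674 mL ÷ 100 = 0.31341 g = 313.410 mg
calcium chloride dihydrate: 0.0516 g per 100 mL × 674 mL ÷ 100 = 0.347784 g = 347.784 mg

sodium pyruvate 1.483 g; potassium sulfate 2.905 g; streptomycin 0.883 mL; ferric ammonium citrate 313.410 mg; calcium chloride dihydrate 347.784 mg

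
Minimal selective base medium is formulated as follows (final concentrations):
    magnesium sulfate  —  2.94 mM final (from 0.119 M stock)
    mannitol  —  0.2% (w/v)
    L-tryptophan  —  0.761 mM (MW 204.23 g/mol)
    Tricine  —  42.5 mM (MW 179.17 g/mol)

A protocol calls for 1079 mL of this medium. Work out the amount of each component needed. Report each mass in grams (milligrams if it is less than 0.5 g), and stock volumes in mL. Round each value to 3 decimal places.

Working volume: 1079 mL = 1.079 L.
magnesium sulfate: V = C2·V2/C1 = 2.94 mM × 1079 mL ÷ 119 mM = 26.658 mL
mannitol: 0.2% w/v = 2 g/L → 2 × 1.079 L = 2.158 g
L-tryptophan: 0.761 mmol/L × 204.23 mg/mmol × 1.079 L = 167.697 mg
Tricine: 42.5 mmol/L × 179.17 g/mol × 1.079 L ÷ 1000 = 8.216 g

magnesium sulfate 26.658 mL; mannitol 2.158 g; L-tryptophan 167.697 mg; Tricine 8.216 g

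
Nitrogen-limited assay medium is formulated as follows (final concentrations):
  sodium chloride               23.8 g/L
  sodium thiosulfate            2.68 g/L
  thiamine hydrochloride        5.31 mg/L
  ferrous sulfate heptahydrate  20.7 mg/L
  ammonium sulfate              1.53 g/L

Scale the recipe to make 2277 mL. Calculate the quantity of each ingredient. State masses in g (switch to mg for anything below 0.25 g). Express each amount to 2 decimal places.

sodium chloride 54.19 g; sodium thiosulfate 6.10 g; thiamine hydrochloride 12.09 mg; ferrous sulfate heptahydrate 47.13 mg; ammonium sulfate 3.48 g

Target volume = 2277 mL = 2.277 L.
sodium chloride: 23.8 g/L × 2.277 L = 54.19 g
sodium thiosulfate: 2.68 g/L × 2.277 L = 6.10 g
thiamine hydrochloride: 5.31 mg/L × 2.277 L = 12.09 mg
ferrous sulfate heptahydrate: 20.7 mg/L × 2.277 L = 47.13 mg
ammonium sulfate: 1.53 g/L × 2.277 L = 3.48 g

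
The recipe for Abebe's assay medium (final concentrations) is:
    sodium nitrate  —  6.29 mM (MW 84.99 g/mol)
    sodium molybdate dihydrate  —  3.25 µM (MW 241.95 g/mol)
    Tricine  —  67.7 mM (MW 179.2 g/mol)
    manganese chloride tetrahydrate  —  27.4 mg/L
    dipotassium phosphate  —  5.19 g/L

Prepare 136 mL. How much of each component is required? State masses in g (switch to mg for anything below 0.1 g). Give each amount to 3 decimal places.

sodium nitrate 72.704 mg; sodium molybdate dihydrate 0.107 mg; Tricine 1.650 g; manganese chloride tetrahydrate 3.726 mg; dipotassium phosphate 0.706 g

Scale factor relative to 1 L: 0.136.
sodium nitrate: 6.29 mmol/L × 84.99 mg/mmol × 0.136 L = 72.704 mg
sodium molybdate dihydrate: 3.25 µmol/L × 241.95 g/mol × 0.136 L ÷ 1000 = 0.107 mg
Tricine: 67.7 mmol/L × 179.2 g/mol × 0.136 L ÷ 1000 = 1.650 g
manganese chloride tetrahydrate: 27.4 mg/L × 0.136 L = 3.726 mg
dipotassium phosphate: 5.19 g/L × 0.136 L = 0.706 g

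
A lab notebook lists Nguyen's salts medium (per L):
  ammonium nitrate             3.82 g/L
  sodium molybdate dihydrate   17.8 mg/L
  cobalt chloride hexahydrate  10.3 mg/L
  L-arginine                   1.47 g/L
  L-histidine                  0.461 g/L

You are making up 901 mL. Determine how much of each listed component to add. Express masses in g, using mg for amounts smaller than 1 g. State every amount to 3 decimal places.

ammonium nitrate 3.442 g; sodium molybdate dihydrate 16.038 mg; cobalt chloride hexahydrate 9.280 mg; L-arginine 1.324 g; L-histidine 415.361 mg

Working volume: 901 mL = 0.901 L.
ammonium nitrate: 3.82 g/L × 0.901 L = 3.442 g
sodium molybdate dihydrate: 17.8 mg/L × 0.901 L = 16.038 mg
cobalt chloride hexahydrate: 10.3 mg/L × 0.901 L = 9.280 mg
L-arginine: 1.47 g/L × 0.901 L = 1.324 g
L-histidine: 0.461 g/L × 0.901 L = 0.415361 g = 415.361 mg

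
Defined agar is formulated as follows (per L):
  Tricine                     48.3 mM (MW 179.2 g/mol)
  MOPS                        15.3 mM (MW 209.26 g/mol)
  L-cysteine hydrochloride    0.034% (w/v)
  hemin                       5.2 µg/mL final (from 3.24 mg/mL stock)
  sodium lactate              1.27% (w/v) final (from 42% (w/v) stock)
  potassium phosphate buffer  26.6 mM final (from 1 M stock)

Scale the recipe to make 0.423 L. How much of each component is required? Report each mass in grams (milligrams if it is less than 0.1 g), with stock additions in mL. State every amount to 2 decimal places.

Scale factor relative to 1 L: 0.423.
Tricine: 48.3 mmol/L × 179.2 g/mol × 0.423 L ÷ 1000 = 3.66 g
MOPS: 15.3 mmol/L × 209.26 g/mol × 0.423 L ÷ 1000 = 1.35 g
L-cysteine hydrochloride: 0.034% w/v = 0.34 g/L → 0.34 × 0.423 L = 0.14 g
hemin: dilute stock: 5.2 µg/mL × 423 mL ÷ 3240 µg/mL = 0.68 mL
sodium lactate: dilute stock: 1.27% ÷ 42% × 423 mL = 12.79 mL
potassium phosphate buffer: dilute stock: 26.6 mM × 423 mL ÷ 1000 mM = 11.25 mL

Tricine 3.66 g; MOPS 1.35 g; L-cysteine hydrochloride 0.14 g; hemin 0.68 mL; sodium lactate 12.79 mL; potassium phosphate buffer 11.25 mL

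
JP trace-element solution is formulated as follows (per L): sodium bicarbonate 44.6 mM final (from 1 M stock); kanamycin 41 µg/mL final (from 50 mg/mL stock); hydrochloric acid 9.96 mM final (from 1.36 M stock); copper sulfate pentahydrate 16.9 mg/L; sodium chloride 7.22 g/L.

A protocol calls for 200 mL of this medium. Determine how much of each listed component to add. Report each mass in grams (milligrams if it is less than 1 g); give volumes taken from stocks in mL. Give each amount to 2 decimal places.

Target volume = 200 mL = 0.2 L.
sodium bicarbonate: dilute stock: 44.6 mM × 200 mL ÷ 1000 mM = 8.92 mL
kanamycin: dilute stock: 41 µg/mL × 200 mL ÷ 50000 µg/mL = 0.16 mL
hydrochloric acid: C1V1 = C2V2 → 9.96 mM × 200 mL ÷ 1360 mM = 1.46 mL
copper sulfate pentahydrate: 16.9 mg/L × 0.2 L = 3.38 mg
sodium chloride: 7.22 g/L × 0.2 L = 1.44 g

sodium bicarbonate 8.92 mL; kanamycin 0.16 mL; hydrochloric acid 1.46 mL; copper sulfate pentahydrate 3.38 mg; sodium chloride 1.44 g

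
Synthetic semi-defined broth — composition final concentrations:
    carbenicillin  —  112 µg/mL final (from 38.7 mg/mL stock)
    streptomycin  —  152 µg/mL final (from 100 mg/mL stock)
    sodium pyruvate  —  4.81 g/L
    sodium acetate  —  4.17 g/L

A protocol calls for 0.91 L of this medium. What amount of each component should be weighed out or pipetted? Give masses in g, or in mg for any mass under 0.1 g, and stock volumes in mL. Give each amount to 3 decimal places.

Scale factor relative to 1 L: 0.91.
carbenicillin: dilute stock: 112 µg/mL × 910 mL ÷ 38700 µg/mL = 2.634 mL
streptomycin: C1V1 = C2V2 → 152 µg/mL × 910 mL ÷ 100000 µg/mL = 1.383 mL
sodium pyruvate: 4.81 g/L × 0.91 L = 4.377 g
sodium acetate: 4.17 g/L × 0.91 L = 3.795 g

carbenicillin 2.634 mL; streptomycin 1.383 mL; sodium pyruvate 4.377 g; sodium acetate 3.795 g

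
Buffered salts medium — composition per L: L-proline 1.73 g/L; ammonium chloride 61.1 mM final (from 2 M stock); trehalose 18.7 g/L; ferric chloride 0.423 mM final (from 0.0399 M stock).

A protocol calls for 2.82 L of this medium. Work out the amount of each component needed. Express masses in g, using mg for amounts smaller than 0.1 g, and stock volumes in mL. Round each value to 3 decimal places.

L-proline 4.879 g; ammonium chloride 86.151 mL; trehalose 52.734 g; ferric chloride 29.896 mL

Working volume: 2.82 L.
L-proline: 1.73 g/L × 2.82 L = 4.879 g
ammonium chloride: V = C2·V2/C1 = 61.1 mM × 2820 mL ÷ 2000 mM = 86.151 mL
trehalose: 18.7 g/L × 2.82 L = 52.734 g
ferric chloride: dilute stock: 0.423 mM × 2820 mL ÷ 39.9 mM = 29.896 mL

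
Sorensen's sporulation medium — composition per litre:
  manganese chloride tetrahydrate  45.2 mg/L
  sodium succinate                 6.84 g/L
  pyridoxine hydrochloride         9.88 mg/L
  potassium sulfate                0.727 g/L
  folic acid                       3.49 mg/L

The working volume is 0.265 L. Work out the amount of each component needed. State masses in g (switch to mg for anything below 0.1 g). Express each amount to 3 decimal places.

manganese chloride tetrahydrate 11.978 mg; sodium succinate 1.813 g; pyridoxine hydrochloride 2.618 mg; potassium sulfate 0.193 g; folic acid 0.925 mg

Working volume: 0.265 L.
manganese chloride tetrahydrate: 45.2 mg/L × 0.265 L = 11.978 mg
sodium succinate: 6.84 g/L × 0.265 L = 1.813 g
pyridoxine hydrochloride: 9.88 mg/L × 0.265 L = 2.618 mg
potassium sulfate: 0.727 g/L × 0.265 L = 0.193 g
folic acid: 3.49 mg/L × 0.265 L = 0.925 mg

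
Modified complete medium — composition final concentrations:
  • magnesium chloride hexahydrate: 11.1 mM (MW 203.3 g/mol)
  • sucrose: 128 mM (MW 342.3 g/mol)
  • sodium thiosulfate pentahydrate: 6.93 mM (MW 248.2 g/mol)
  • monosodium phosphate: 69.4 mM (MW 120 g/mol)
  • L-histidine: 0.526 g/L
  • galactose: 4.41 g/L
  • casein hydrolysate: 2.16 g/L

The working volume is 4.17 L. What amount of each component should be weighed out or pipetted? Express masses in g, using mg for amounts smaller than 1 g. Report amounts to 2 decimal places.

Scale factor relative to 1 L: 4.17.
magnesium chloride hexahydrate: 11.1 mmol/L × 203.3 g/mol × 4.17 L ÷ 1000 = 9.41 g
sucrose: 128 mmol/L × 342.3 g/mol × 4.17 L ÷ 1000 = 182.71 g
sodium thiosulfate pentahydrate: 6.93 mmol/L × 248.2 g/mol × 4.17 L ÷ 1000 = 7.17 g
monosodium phosphate: 69.4 mmol/L × 120 g/mol × 4.17 L ÷ 1000 = 34.73 g
L-histidine: 0.526 g/L × 4.17 L = 2.19 g
galactose: 4.41 g/L × 4.17 L = 18.39 g
casein hydrolysate: 2.16 g/L × 4.17 L = 9.01 g

magnesium chloride hexahydrate 9.41 g; sucrose 182.71 g; sodium thiosulfate pentahydrate 7.17 g; monosodium phosphate 34.73 g; L-histidine 2.19 g; galactose 18.39 g; casein hydrolysate 9.01 g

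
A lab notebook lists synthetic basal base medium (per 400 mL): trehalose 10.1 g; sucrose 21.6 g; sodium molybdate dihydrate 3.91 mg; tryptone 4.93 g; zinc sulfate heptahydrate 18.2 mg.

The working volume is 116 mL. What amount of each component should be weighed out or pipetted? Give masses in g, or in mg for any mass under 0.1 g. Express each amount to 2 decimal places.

trehalose 2.93 g; sucrose 6.26 g; sodium molybdate dihydrate 1.13 mg; tryptone 1.43 g; zinc sulfate heptahydrate 5.28 mg

Ratio of target to recipe volume: 116 / 400 = 0.29.
trehalose: 10.1 g × (116 mL / 400 mL) = 2.93 g
sucrose: 21.6 g × (116 mL / 400 mL) = 6.26 g
sodium molybdate dihydrate: 3.91 mg × (116 mL / 400 mL) = 1.13 mg
tryptone: 4.93 g × (116 mL / 400 mL) = 1.43 g
zinc sulfate heptahydrate: 18.2 mg × (116 mL / 400 mL) = 5.28 mg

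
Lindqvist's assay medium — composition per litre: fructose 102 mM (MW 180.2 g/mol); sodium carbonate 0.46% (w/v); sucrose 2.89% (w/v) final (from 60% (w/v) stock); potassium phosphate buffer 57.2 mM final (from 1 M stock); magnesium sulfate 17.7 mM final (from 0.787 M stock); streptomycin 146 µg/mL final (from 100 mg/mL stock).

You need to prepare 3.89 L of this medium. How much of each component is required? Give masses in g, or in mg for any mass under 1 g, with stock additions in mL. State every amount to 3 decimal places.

Working volume: 3.89 L.
fructose: 102 mmol/L × 180.2 g/mol × 3.89 L ÷ 1000 = 71.500 g
sodium carbonate: 0.46 g per 100 mL × 3890 mL ÷ 100 = 17.894 g
sucrose: dilute stock: 2.89% ÷ 60% × 3890 mL = 187.368 mL
potassium phosphate buffer: dilute stock: 57.2 mM × 3890 mL ÷ 1000 mM = 222.508 mL
magnesium sulfate: C1V1 = C2V2 → 17.7 mM × 3890 mL ÷ 787 mM = 87.488 mL
streptomycin: C1V1 = C2V2 → 146 µg/mL × 3890 mL ÷ 100000 µg/mL = 5.679 mL

fructose 71.500 g; sodium carbonate 17.894 g; sucrose 187.368 mL; potassium phosphate buffer 222.508 mL; magnesium sulfate 87.488 mL; streptomycin 5.679 mL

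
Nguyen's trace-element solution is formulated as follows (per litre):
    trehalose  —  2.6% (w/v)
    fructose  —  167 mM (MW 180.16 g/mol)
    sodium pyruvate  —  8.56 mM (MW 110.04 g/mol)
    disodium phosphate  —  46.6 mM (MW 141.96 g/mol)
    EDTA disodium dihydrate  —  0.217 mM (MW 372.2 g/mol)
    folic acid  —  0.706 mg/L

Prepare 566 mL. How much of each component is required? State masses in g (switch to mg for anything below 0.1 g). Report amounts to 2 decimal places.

trehalose 14.72 g; fructose 17.03 g; sodium pyruvate 0.53 g; disodium phosphate 3.74 g; EDTA disodium dihydrate 45.71 mg; folic acid 0.40 mg

Target volume = 566 mL = 0.566 L.
trehalose: 2.6 g per 100 mL × 566 mL ÷ 100 = 14.72 g
fructose: 167 mmol/L × 180.16 g/mol × 0.566 L ÷ 1000 = 17.03 g
sodium pyruvate: 8.56 mmol/L × 110.04 g/mol × 0.566 L ÷ 1000 = 0.53 g
disodium phosphate: 46.6 mmol/L × 141.96 g/mol × 0.566 L ÷ 1000 = 3.74 g
EDTA disodium dihydrate: 0.217 mmol/L × 372.2 mg/mmol × 0.566 L = 45.71 mg
folic acid: 0.706 mg/L × 0.566 L = 0.40 mg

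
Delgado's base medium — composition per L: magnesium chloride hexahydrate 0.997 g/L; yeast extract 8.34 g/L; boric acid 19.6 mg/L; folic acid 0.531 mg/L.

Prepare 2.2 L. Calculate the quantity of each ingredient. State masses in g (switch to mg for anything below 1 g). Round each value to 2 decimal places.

Working volume: 2.2 L.
magnesium chloride hexahydrate: 0.997 g/L × 2.2 L = 2.19 g
yeast extract: 8.34 g/L × 2.2 L = 18.35 g
boric acid: 19.6 mg/L × 2.2 L = 43.12 mg
folic acid: 0.531 mg/L × 2.2 L = 1.17 mg

magnesium chloride hexahydrate 2.19 g; yeast extract 18.35 g; boric acid 43.12 mg; folic acid 1.17 mg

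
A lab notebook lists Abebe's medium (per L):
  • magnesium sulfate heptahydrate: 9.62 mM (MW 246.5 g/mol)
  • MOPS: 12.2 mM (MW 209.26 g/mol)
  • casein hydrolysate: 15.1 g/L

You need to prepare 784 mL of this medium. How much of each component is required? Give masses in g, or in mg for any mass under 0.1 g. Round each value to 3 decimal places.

magnesium sulfate heptahydrate 1.859 g; MOPS 2.002 g; casein hydrolysate 11.838 g

Scale factor relative to 1 L: 0.784.
magnesium sulfate heptahydrate: 9.62 mmol/L × 246.5 g/mol × 0.784 L ÷ 1000 = 1.859 g
MOPS: 12.2 mmol/L × 209.26 g/mol × 0.784 L ÷ 1000 = 2.002 g
casein hydrolysate: 15.1 g/L × 0.784 L = 11.838 g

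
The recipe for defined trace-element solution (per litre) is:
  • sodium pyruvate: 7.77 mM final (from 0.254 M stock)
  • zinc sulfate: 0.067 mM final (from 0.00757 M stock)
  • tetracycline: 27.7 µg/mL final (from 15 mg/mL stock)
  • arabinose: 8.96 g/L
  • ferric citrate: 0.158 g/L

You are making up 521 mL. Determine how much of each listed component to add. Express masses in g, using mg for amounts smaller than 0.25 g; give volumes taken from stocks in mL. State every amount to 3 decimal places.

sodium pyruvate 15.938 mL; zinc sulfate 4.611 mL; tetracycline 0.962 mL; arabinose 4.668 g; ferric citrate 82.318 mg

Working volume: 521 mL = 0.521 L.
sodium pyruvate: dilute stock: 7.77 mM × 521 mL ÷ 254 mM = 15.938 mL
zinc sulfate: dilute stock: 0.067 mM × 521 mL ÷ 7.57 mM = 4.611 mL
tetracycline: V = C2·V2/C1 = 27.7 µg/mL × 521 mL ÷ 15000 µg/mL = 0.962 mL
arabinose: 8.96 g/L × 0.521 L = 4.668 g
ferric citrate: 0.158 g/L × 0.521 L = 0.082318 g = 82.318 mg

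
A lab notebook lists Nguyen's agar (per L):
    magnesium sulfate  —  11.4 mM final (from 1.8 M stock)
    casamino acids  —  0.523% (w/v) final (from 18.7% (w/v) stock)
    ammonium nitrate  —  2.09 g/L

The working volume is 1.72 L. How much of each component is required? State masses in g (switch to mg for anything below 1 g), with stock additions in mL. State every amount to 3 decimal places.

Working volume: 1.72 L.
magnesium sulfate: V = C2·V2/C1 = 11.4 mM × 1720 mL ÷ 1800 mM = 10.893 mL
casamino acids: dilute stock: 0.523% ÷ 18.7% × 1720 mL = 48.105 mL
ammonium nitrate: 2.09 g/L × 1.72 L = 3.595 g

magnesium sulfate 10.893 mL; casamino acids 48.105 mL; ammonium nitrate 3.595 g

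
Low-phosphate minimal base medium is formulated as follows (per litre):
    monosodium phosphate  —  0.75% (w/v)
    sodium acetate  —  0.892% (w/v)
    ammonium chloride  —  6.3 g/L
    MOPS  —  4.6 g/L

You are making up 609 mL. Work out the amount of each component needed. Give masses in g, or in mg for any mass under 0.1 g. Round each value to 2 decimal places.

Working volume: 609 mL = 0.609 L.
monosodium phosphate: 0.75 g per 100 mL × 609 mL ÷ 100 = 4.57 g
sodium acetate: 0.892% w/v = 8.92 g/L → 8.92 × 0.609 L = 5.43 g
ammonium chloride: 6.3 g/L × 0.609 L = 3.84 g
MOPS: 4.6 g/L × 0.609 L = 2.80 g

monosodium phosphate 4.57 g; sodium acetate 5.43 g; ammonium chloride 3.84 g; MOPS 2.80 g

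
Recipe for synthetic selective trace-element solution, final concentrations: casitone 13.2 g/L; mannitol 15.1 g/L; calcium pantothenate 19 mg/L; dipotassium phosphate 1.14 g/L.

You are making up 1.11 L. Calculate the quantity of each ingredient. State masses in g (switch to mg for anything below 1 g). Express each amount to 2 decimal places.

Working volume: 1.11 L.
casitone: 13.2 g/L × 1.11 L = 14.65 g
mannitol: 15.1 g/L × 1.11 L = 16.76 g
calcium pantothenate: 19 mg/L × 1.11 L = 21.09 mg
dipotassium phosphate: 1.14 g/L × 1.11 L = 1.27 g

casitone 14.65 g; mannitol 16.76 g; calcium pantothenate 21.09 mg; dipotassium phosphate 1.27 g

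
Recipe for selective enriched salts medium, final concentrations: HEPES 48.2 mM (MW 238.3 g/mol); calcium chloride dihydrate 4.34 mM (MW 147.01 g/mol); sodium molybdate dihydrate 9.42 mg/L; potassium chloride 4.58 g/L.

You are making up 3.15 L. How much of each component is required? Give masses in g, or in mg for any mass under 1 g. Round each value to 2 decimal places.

Scale factor relative to 1 L: 3.15.
HEPES: 48.2 mmol/L × 238.3 g/mol × 3.15 L ÷ 1000 = 36.18 g
calcium chloride dihydrate: 4.34 mmol/L × 147.01 g/mol × 3.15 L ÷ 1000 = 2.01 g
sodium molybdate dihydrate: 9.42 mg/L × 3.15 L = 29.67 mg
potassium chloride: 4.58 g/L × 3.15 L = 14.43 g

HEPES 36.18 g; calcium chloride dihydrate 2.01 g; sodium molybdate dihydrate 29.67 mg; potassium chloride 14.43 g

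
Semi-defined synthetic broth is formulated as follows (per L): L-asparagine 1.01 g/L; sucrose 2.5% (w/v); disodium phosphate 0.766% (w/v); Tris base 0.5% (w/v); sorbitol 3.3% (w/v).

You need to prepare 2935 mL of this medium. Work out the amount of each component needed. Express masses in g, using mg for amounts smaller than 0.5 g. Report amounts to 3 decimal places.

Scale factor relative to 1 L: 2.935.
L-asparagine: 1.01 g/L × 2.935 L = 2.964 g
sucrose: 2.5 g per 100 mL × 2935 mL ÷ 100 = 73.375 g
disodium phosphate: 0.766 g per 100 mL × 2935 mL ÷ 100 = 22.482 g
Tris base: 0.5 g per 100 mL × 2935 mL ÷ 100 = 14.675 g
sorbitol: 3.3 g per 100 mL × 2935 mL ÷ 100 = 96.855 g

L-asparagine 2.964 g; sucrose 73.375 g; disodium phosphate 22.482 g; Tris base 14.675 g; sorbitol 96.855 g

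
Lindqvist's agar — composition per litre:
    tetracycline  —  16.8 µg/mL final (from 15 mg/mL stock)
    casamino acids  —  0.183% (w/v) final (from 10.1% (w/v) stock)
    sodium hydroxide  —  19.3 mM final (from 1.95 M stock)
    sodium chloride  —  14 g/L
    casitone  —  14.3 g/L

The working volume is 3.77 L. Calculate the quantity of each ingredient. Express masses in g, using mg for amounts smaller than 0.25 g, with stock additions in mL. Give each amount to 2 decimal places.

Scale factor relative to 1 L: 3.77.
tetracycline: V = C2·V2/C1 = 16.8 µg/mL × 3770 mL ÷ 15000 µg/mL = 4.22 mL
casamino acids: V = C2·V2/C1 = 0.183% ÷ 10.1% × 3770 mL = 68.31 mL
sodium hydroxide: dilute stock: 19.3 mM × 3770 mL ÷ 1950 mM = 37.31 mL
sodium chloride: 14 g/L × 3.77 L = 52.78 g
casitone: 14.3 g/L × 3.77 L = 53.91 g

tetracycline 4.22 mL; casamino acids 68.31 mL; sodium hydroxide 37.31 mL; sodium chloride 52.78 g; casitone 53.91 g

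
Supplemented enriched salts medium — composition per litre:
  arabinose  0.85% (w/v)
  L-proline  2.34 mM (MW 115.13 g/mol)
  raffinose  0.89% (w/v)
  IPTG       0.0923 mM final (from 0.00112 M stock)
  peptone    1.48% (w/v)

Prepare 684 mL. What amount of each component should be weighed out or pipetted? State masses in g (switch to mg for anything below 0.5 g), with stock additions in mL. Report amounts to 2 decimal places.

Scale factor relative to 1 L: 0.684.
arabinose: 0.85% w/v = 8.5 g/L → 8.5 × 0.684 L = 5.81 g
L-proline: 2.34 mmol/L × 115.13 mg/mmol × 0.684 L = 184.27 mg
raffinose: 0.89% w/v = 8.9 g/L → 8.9 × 0.684 L = 6.09 g
IPTG: C1V1 = C2V2 → 0.0923 mM × 684 mL ÷ 1.12 mM = 56.37 mL
peptone: 1.48 g per 100 mL × 684 mL ÷ 100 = 10.12 g

arabinose 5.81 g; L-proline 184.27 mg; raffinose 6.09 g; IPTG 56.37 mL; peptone 10.12 g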